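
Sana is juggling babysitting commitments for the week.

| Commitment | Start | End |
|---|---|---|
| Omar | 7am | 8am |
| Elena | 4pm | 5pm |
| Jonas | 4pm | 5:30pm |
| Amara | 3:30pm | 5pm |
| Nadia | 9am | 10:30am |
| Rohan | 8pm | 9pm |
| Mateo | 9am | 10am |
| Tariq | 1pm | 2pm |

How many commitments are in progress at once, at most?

Walk through starts and ends in time order (an end at T is processed before a start at T):
7am start Omar → 1
8am end Omar → 0
9am start Mateo → 1
9am start Nadia → 2
10am end Mateo → 1
10:30am end Nadia → 0
1pm start Tariq → 1
2pm end Tariq → 0
3:30pm start Amara → 1
4pm start Elena → 2
4pm start Jonas → 3
5pm end Amara → 2
5pm end Elena → 1
5:30pm end Jonas → 0
8pm start Rohan → 1
9pm end Rohan → 0
Peak is 3, at 4pm (Amara, Elena, Jonas).

3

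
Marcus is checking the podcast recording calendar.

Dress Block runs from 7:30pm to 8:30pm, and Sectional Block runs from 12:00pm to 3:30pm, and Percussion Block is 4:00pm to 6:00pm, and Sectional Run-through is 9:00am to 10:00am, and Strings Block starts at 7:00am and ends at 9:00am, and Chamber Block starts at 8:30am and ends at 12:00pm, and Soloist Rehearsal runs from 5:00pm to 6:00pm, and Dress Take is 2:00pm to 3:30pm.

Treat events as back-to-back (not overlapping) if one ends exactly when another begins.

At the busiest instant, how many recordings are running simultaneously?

2

Sort all start/end points and keep a running count:
7:00am start Strings Block → 1
8:30am start Chamber Block → 2
9:00am end Strings Block → 1
9:00am start Sectional Run-through → 2
10:00am end Sectional Run-through → 1
12:00pm end Chamber Block → 0
12:00pm start Sectional Block → 1
2:00pm start Dress Take → 2
3:30pm end Dress Take → 1
3:30pm end Sectional Block → 0
4:00pm start Percussion Block → 1
5:00pm start Soloist Rehearsal → 2
6:00pm end Percussion Block → 1
6:00pm end Soloist Rehearsal → 0
7:30pm start Dress Block → 1
8:30pm end Dress Block → 0
Peak is 2, at 8:30am (Chamber Block, Strings Block).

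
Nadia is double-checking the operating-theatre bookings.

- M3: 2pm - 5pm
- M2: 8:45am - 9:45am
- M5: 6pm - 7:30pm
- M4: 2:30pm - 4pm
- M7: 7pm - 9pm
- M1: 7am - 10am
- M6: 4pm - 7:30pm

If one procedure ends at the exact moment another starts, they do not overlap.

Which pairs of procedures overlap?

M1 & M2, M3 & M4, M3 & M6, M5 & M6, M5 & M7, M6 & M7

Check each pair: they overlap iff neither finishes before the other starts.
Sorted by start: M1, M2, M3, M4, M6, M5, M7.
M2 starts before M1 ends → M1 and M2 overlap.
M3 starts after M1 ends; M1 is clear from here.
M3 starts after M2 ends; M2 is clear from here.
M4 starts before M3 ends → M3 and M4 overlap.
M6 starts before M3 ends → M3 and M6 overlap.
M5 starts after M3 ends; M3 is clear from here.
M6 starts exactly when M4 ends (back-to-back, no overlap); M4 is clear from here.
M5 starts before M6 ends → M6 and M5 overlap.
M7 starts before M6 ends → M6 and M7 overlap.
M7 starts before M5 ends → M5 and M7 overlap.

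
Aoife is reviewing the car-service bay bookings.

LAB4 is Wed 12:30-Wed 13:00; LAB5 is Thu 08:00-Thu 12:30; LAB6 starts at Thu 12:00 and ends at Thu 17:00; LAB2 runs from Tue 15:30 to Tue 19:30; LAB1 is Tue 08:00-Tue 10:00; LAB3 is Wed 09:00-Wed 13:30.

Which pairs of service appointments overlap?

Sorted by start: LAB1, LAB2, LAB3, LAB4, LAB5, LAB6.
LAB2 starts after LAB1 ends, so LAB1 has no further overlaps.
LAB3 starts after LAB2 ends, so LAB2 has no further overlaps.
LAB4 starts before LAB3 ends → LAB3 and LAB4 overlap.
LAB5 starts after LAB3 ends, so LAB3 has no further overlaps.
LAB5 starts after LAB4 ends, so LAB4 has no further overlaps.
LAB6 starts before LAB5 ends → LAB5 and LAB6 overlap.

LAB3 & LAB4, LAB5 & LAB6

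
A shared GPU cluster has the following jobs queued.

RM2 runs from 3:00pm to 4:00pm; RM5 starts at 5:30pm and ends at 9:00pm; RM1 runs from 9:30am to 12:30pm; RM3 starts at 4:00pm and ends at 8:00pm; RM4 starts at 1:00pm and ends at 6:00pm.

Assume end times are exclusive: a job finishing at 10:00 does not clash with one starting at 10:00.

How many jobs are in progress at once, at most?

Sort all start/end points and keep a running count:
9:30am start RM1 → 1
12:30pm end RM1 → 0
1:00pm start RM4 → 1
3:00pm start RM2 → 2
4:00pm end RM2 → 1
4:00pm start RM3 → 2
5:30pm start RM5 → 3
6:00pm end RM4 → 2
8:00pm end RM3 → 1
9:00pm end RM5 → 0
Peak is 3, at 5:30pm (RM3, RM4, RM5).

3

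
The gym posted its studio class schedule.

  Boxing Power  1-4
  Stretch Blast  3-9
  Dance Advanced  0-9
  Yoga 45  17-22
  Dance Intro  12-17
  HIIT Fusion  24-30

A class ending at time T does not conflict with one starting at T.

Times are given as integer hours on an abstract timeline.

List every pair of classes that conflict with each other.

Sorted by start: Dance Advanced, Boxing Power, Stretch Blast, Dance Intro, Yoga 45, HIIT Fusion.
Boxing Power starts before Dance Advanced ends → Dance Advanced and Boxing Power overlap.
Stretch Blast starts before Dance Advanced ends → Dance Advanced and Stretch Blast overlap.
Dance Intro starts after Dance Advanced ends — done with Dance Advanced.
Stretch Blast starts before Boxing Power ends → Boxing Power and Stretch Blast overlap.
Dance Intro starts after Boxing Power ends — done with Boxing Power.
Dance Intro starts after Stretch Blast ends — done with Stretch Blast.
Yoga 45 starts exactly when Dance Intro ends (back-to-back, no overlap) — done with Dance Intro.
HIIT Fusion starts after Yoga 45 ends.

Boxing Power & Dance Advanced, Boxing Power & Stretch Blast, Dance Advanced & Stretch Blast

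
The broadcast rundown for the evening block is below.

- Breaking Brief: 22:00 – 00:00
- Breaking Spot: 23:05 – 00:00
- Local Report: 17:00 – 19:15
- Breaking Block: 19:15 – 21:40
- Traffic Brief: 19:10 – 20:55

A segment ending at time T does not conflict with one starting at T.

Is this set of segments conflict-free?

No

Sorted by start: Local Report, Traffic Brief, Breaking Block, Breaking Brief, Breaking Spot.
Traffic Brief starts before Local Report ends → Local Report and Traffic Brief overlap.
That's a conflict, so the schedule is not conflict-free.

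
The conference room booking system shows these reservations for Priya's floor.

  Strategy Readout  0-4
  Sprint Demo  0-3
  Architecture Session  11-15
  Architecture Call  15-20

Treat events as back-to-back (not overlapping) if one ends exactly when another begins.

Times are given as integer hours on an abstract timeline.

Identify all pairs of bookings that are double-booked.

Sprint Demo & Strategy Readout

Sorted by start: Strategy Readout, Sprint Demo, Architecture Session, Architecture Call.
Sprint Demo starts before Strategy Readout ends → Strategy Readout and Sprint Demo overlap.
Architecture Session starts after Strategy Readout ends — done with Strategy Readout.
Architecture Session starts after Sprint Demo ends — done with Sprint Demo.
Architecture Call starts exactly when Architecture Session ends (back-to-back, no overlap).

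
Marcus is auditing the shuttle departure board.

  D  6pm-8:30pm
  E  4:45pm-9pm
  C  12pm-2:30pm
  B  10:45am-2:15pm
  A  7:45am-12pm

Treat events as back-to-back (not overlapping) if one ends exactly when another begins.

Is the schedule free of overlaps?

No

Sorted by start: A, B, C, E, D.
B starts before A ends → A and B overlap.
That's a conflict, so the schedule is not conflict-free.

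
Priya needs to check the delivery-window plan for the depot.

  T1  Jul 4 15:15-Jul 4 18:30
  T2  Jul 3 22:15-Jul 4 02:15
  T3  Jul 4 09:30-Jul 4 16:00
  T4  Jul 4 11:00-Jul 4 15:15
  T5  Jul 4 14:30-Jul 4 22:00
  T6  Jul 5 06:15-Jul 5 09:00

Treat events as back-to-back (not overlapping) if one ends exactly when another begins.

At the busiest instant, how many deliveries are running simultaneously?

Walk through starts and ends in time order (an end at T is processed before a start at T):
Jul 3 22:15 start T2 → 1
Jul 4 02:15 end T2 → 0
Jul 4 09:30 start T3 → 1
Jul 4 11:00 start T4 → 2
Jul 4 14:30 start T5 → 3
Jul 4 15:15 end T4 → 2
Jul 4 15:15 start T1 → 3
Jul 4 16:00 end T3 → 2
Jul 4 18:30 end T1 → 1
Jul 4 22:00 end T5 → 0
Jul 5 06:15 start T6 → 1
Jul 5 09:00 end T6 → 0
Peak is 3, at Jul 4 14:30 (T3, T4, T5).

3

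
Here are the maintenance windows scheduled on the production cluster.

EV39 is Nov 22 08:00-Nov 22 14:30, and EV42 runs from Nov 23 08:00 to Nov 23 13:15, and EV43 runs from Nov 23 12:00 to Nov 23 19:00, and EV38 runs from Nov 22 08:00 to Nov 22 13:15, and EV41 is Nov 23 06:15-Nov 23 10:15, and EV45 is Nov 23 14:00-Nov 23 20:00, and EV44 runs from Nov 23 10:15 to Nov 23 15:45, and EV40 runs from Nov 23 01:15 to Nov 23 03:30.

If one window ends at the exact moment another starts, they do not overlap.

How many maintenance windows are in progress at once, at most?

Sweep the timeline, counting +1 at each start and −1 at each end (ends before starts at a tie):
Nov 22 08:00 start EV38 → 1
Nov 22 08:00 start EV39 → 2
Nov 22 13:15 end EV38 → 1
Nov 22 14:30 end EV39 → 0
Nov 23 01:15 start EV40 → 1
Nov 23 03:30 end EV40 → 0
Nov 23 06:15 start EV41 → 1
Nov 23 08:00 start EV42 → 2
Nov 23 10:15 end EV41 → 1
Nov 23 10:15 start EV44 → 2
Nov 23 12:00 start EV43 → 3
Nov 23 13:15 end EV42 → 2
Nov 23 14:00 start EV45 → 3
Nov 23 15:45 end EV44 → 2
Nov 23 19:00 end EV43 → 1
Nov 23 20:00 end EV45 → 0
Peak is 3, at Nov 23 12:00 (EV42, EV43, EV44).

3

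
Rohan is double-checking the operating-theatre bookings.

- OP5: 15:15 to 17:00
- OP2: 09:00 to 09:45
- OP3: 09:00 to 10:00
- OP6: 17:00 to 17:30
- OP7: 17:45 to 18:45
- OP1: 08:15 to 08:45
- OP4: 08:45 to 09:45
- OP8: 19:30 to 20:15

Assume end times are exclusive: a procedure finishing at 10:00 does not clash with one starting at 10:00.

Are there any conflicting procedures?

Yes

Sorted by start: OP1, OP4, OP2, OP3, OP5, OP6, OP7, OP8.
OP4 starts exactly when OP1 ends (back-to-back, no overlap), so OP1 has no further overlaps.
OP2 starts before OP4 ends → OP4 and OP2 overlap.
That's a conflict, so the schedule is not conflict-free.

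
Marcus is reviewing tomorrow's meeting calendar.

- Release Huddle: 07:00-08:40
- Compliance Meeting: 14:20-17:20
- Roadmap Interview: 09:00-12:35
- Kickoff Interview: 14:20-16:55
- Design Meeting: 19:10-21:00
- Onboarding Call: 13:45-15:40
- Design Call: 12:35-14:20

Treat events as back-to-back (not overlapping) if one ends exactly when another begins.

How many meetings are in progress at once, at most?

3

Sweep the timeline, counting +1 at each start and −1 at each end (ends before starts at a tie):
07:00 start Release Huddle → 1
08:40 end Release Huddle → 0
09:00 start Roadmap Interview → 1
12:35 end Roadmap Interview → 0
12:35 start Design Call → 1
13:45 start Onboarding Call → 2
14:20 end Design Call → 1
14:20 start Compliance Meeting → 2
14:20 start Kickoff Interview → 3
15:40 end Onboarding Call → 2
16:55 end Kickoff Interview → 1
17:20 end Compliance Meeting → 0
19:10 start Design Meeting → 1
21:00 end Design Meeting → 0
Peak is 3, at 14:20 (Compliance Meeting, Kickoff Interview, Onboarding Call).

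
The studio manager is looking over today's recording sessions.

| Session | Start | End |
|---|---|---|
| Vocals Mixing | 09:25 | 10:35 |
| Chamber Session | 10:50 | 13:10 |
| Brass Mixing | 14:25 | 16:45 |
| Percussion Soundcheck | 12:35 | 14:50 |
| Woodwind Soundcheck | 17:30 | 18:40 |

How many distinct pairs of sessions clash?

Check each pair: they overlap iff neither finishes before the other starts.
Sorted by start: Vocals Mixing, Chamber Session, Percussion Soundcheck, Brass Mixing, Woodwind Soundcheck.
Chamber Session starts after Vocals Mixing ends, so Vocals Mixing has no further overlaps.
Percussion Soundcheck starts before Chamber Session ends → Chamber Session and Percussion Soundcheck overlap.
Brass Mixing starts after Chamber Session ends, so Chamber Session has no further overlaps.
Brass Mixing starts before Percussion Soundcheck ends → Percussion Soundcheck and Brass Mixing overlap.
Woodwind Soundcheck starts after Percussion Soundcheck ends.
Woodwind Soundcheck starts after Brass Mixing ends.
Overlapping pairs: Brass Mixing & Percussion Soundcheck, Chamber Session & Percussion Soundcheck — 2 in total.

2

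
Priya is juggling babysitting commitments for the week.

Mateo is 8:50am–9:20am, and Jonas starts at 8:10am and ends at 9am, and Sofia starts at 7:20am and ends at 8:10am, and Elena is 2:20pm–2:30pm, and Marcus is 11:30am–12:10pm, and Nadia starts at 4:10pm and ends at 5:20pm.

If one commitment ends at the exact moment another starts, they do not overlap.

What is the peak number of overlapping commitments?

Sweep the timeline, counting +1 at each start and −1 at each end (ends before starts at a tie):
7:20am start Sofia → 1
8:10am end Sofia → 0
8:10am start Jonas → 1
8:50am start Mateo → 2
9am end Jonas → 1
9:20am end Mateo → 0
11:30am start Marcus → 1
12:10pm end Marcus → 0
2:20pm start Elena → 1
2:30pm end Elena → 0
4:10pm start Nadia → 1
5:20pm end Nadia → 0
Peak is 2, at 8:50am (Jonas, Mateo).

2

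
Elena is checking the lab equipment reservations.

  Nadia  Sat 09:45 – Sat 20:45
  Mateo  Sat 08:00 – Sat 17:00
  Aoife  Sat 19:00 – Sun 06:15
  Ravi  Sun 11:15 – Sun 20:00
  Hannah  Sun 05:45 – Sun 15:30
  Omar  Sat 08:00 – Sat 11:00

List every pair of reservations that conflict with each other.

Aoife & Hannah, Aoife & Nadia, Hannah & Ravi, Mateo & Nadia, Mateo & Omar, Nadia & Omar

Two intervals overlap when each starts before the other ends.
Sorted by start: Omar, Mateo, Nadia, Aoife, Hannah, Ravi.
Mateo starts before Omar ends → Omar and Mateo overlap.
Nadia starts before Omar ends → Omar and Nadia overlap.
Aoife starts after Omar ends — done with Omar.
Nadia starts before Mateo ends → Mateo and Nadia overlap.
Aoife starts after Mateo ends — done with Mateo.
Aoife starts before Nadia ends → Nadia and Aoife overlap.
Hannah starts after Nadia ends — done with Nadia.
Hannah starts before Aoife ends → Aoife and Hannah overlap.
Ravi starts after Aoife ends.
Ravi starts before Hannah ends → Hannah and Ravi overlap.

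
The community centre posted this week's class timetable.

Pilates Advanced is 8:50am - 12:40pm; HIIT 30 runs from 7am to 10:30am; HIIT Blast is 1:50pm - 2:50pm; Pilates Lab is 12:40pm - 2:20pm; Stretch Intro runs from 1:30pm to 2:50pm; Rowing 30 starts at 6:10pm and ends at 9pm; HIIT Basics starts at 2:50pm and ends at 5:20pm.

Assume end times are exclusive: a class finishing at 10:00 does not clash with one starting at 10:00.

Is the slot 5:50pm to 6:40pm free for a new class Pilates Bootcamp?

No — it overlaps Rowing 30

HIIT 30: ends 10:30am at or before Pilates Bootcamp starts 5:50pm → clear.
Pilates Advanced: ends 12:40pm at or before Pilates Bootcamp starts 5:50pm → clear.
Pilates Lab: ends 2:20pm at or before Pilates Bootcamp starts 5:50pm → clear.
Stretch Intro: ends 2:50pm at or before Pilates Bootcamp starts 5:50pm → clear.
HIIT Blast: ends 2:50pm at or before Pilates Bootcamp starts 5:50pm → clear.
HIIT Basics: ends 5:20pm at or before Pilates Bootcamp starts 5:50pm → clear.
Rowing 30: starts 6:10pm before Pilates Bootcamp ends 6:40pm, and ends 9pm after Pilates Bootcamp starts 5:50pm → overlap.
Pilates Bootcamp overlaps Rowing 30.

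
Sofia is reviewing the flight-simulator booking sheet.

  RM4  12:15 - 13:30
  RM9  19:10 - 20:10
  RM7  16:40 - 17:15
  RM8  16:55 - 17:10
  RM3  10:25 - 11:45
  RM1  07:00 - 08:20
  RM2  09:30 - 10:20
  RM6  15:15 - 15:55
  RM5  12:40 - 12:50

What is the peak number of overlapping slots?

Sweep the timeline, counting +1 at each start and −1 at each end (ends before starts at a tie):
07:00 start RM1 → 1
08:20 end RM1 → 0
09:30 start RM2 → 1
10:20 end RM2 → 0
10:25 start RM3 → 1
11:45 end RM3 → 0
12:15 start RM4 → 1
12:40 start RM5 → 2
12:50 end RM5 → 1
13:30 end RM4 → 0
15:15 start RM6 → 1
15:55 end RM6 → 0
16:40 start RM7 → 1
16:55 start RM8 → 2
17:10 end RM8 → 1
17:15 end RM7 → 0
19:10 start RM9 → 1
20:10 end RM9 → 0
Peak is 2, at 12:40 (RM4, RM5).

2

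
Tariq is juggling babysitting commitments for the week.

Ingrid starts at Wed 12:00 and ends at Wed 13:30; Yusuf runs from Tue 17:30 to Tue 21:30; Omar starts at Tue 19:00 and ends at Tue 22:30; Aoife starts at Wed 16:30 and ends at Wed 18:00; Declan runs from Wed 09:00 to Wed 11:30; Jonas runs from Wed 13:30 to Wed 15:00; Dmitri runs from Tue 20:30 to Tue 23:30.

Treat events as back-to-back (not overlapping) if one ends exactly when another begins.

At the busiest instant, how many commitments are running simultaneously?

Sort all start/end points and keep a running count:
Tue 17:30 start Yusuf → 1
Tue 19:00 start Omar → 2
Tue 20:30 start Dmitri → 3
Tue 21:30 end Yusuf → 2
Tue 22:30 end Omar → 1
Tue 23:30 end Dmitri → 0
Wed 09:00 start Declan → 1
Wed 11:30 end Declan → 0
Wed 12:00 start Ingrid → 1
Wed 13:30 end Ingrid → 0
Wed 13:30 start Jonas → 1
Wed 15:00 end Jonas → 0
Wed 16:30 start Aoife → 1
Wed 18:00 end Aoife → 0
Peak is 3, at Tue 20:30 (Dmitri, Omar, Yusuf).

3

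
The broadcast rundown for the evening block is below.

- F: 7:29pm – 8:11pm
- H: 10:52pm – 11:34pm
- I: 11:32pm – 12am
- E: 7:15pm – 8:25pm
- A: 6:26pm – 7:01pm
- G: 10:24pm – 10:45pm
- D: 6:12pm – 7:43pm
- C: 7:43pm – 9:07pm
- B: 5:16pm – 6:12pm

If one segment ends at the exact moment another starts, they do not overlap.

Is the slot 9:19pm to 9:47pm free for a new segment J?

B: ends 6:12pm at or before J starts 9:19pm → clear.
D: ends 7:43pm at or before J starts 9:19pm → clear.
A: ends 7:01pm at or before J starts 9:19pm → clear.
E: ends 8:25pm at or before J starts 9:19pm → clear.
F: ends 8:11pm at or before J starts 9:19pm → clear.
C: ends 9:07pm at or before J starts 9:19pm → clear.
G: starts 10:24pm at or after J ends 9:47pm → clear.
H: starts 10:52pm at or after J ends 9:47pm → clear.
I: starts 11:32pm at or after J ends 9:47pm → clear.

Yes — the slot is free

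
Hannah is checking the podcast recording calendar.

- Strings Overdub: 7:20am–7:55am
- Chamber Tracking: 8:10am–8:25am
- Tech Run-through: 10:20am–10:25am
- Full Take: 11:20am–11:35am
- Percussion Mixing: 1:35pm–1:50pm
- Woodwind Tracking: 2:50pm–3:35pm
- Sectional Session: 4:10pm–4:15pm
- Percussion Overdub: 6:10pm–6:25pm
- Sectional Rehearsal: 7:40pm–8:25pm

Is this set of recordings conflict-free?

Yes

Sorted by start: Strings Overdub, Chamber Tracking, Tech Run-through, Full Take, Percussion Mixing, Woodwind Tracking, Sectional Session, Percussion Overdub, Sectional Rehearsal.
Chamber Tracking starts after Strings Overdub ends; Strings Overdub is clear from here.
Tech Run-through starts after Chamber Tracking ends; Chamber Tracking is clear from here.
Full Take starts after Tech Run-through ends; Tech Run-through is clear from here.
Percussion Mixing starts after Full Take ends; Full Take is clear from here.
Woodwind Tracking starts after Percussion Mixing ends; Percussion Mixing is clear from here.
Sectional Session starts after Woodwind Tracking ends; Woodwind Tracking is clear from here.
Percussion Overdub starts after Sectional Session ends; Sectional Session is clear from here.
Sectional Rehearsal starts after Percussion Overdub ends.
Every pair is clear; the schedule has no overlaps.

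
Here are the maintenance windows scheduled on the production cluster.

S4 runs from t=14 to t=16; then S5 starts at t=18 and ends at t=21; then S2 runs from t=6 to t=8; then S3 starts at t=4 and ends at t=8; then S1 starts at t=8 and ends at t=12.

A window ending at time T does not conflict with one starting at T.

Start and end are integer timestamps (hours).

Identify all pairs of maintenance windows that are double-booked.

S2 & S3

Sorted by start: S3, S2, S1, S4, S5.
S2 starts before S3 ends → S3 and S2 overlap.
S1 starts exactly when S3 ends (back-to-back, no overlap), so nothing later overlaps S3 either.
S1 starts exactly when S2 ends (back-to-back, no overlap), so nothing later overlaps S2 either.
S4 starts after S1 ends, so nothing later overlaps S1 either.
S5 starts after S4 ends.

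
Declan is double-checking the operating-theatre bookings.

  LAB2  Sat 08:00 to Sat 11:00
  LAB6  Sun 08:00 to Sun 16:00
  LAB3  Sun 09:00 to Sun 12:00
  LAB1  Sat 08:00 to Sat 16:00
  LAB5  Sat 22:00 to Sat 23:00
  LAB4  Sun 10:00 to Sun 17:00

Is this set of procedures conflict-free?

No

Sorted by start: LAB1, LAB2, LAB5, LAB6, LAB3, LAB4.
LAB2 starts before LAB1 ends → LAB1 and LAB2 overlap.
That's a conflict, so the schedule is not conflict-free.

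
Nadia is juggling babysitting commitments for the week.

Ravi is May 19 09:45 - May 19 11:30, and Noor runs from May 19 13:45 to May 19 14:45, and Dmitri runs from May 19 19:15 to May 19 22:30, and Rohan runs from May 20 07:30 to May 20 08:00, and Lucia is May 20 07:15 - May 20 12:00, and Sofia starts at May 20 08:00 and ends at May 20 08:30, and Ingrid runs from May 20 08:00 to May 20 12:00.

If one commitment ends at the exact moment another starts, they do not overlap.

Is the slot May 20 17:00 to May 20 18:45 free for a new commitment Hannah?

Yes — the slot is free

Ravi: ends May 19 11:30 at or before Hannah starts May 20 17:00 → clear.
Noor: ends May 19 14:45 at or before Hannah starts May 20 17:00 → clear.
Dmitri: ends May 19 22:30 at or before Hannah starts May 20 17:00 → clear.
Lucia: ends May 20 12:00 at or before Hannah starts May 20 17:00 → clear.
Rohan: ends May 20 08:00 at or before Hannah starts May 20 17:00 → clear.
Sofia: ends May 20 08:30 at or before Hannah starts May 20 17:00 → clear.
Ingrid: ends May 20 12:00 at or before Hannah starts May 20 17:00 → clear.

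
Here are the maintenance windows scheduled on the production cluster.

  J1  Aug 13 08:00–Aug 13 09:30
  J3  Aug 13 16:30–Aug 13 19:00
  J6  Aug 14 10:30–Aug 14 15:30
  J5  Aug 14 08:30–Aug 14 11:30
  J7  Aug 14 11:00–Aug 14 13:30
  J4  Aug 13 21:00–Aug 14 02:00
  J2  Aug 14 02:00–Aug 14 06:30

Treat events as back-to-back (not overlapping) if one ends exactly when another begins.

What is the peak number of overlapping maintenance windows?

3

Sweep the timeline, counting +1 at each start and −1 at each end (ends before starts at a tie):
Aug 13 08:00 start J1 → 1
Aug 13 09:30 end J1 → 0
Aug 13 16:30 start J3 → 1
Aug 13 19:00 end J3 → 0
Aug 13 21:00 start J4 → 1
Aug 14 02:00 end J4 → 0
Aug 14 02:00 start J2 → 1
Aug 14 06:30 end J2 → 0
Aug 14 08:30 start J5 → 1
Aug 14 10:30 start J6 → 2
Aug 14 11:00 start J7 → 3
Aug 14 11:30 end J5 → 2
Aug 14 13:30 end J7 → 1
Aug 14 15:30 end J6 → 0
Peak is 3, at Aug 14 11:00 (J5, J6, J7).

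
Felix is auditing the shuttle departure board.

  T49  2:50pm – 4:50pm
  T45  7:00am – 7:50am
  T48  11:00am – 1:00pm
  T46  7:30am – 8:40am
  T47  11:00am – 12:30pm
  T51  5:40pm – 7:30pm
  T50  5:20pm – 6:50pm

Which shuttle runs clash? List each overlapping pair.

Two intervals overlap when each starts before the other ends.
Sorted by start: T45, T46, T47, T48, T49, T50, T51.
T46 starts before T45 ends → T45 and T46 overlap.
T47 starts after T45 ends — done with T45.
T47 starts after T46 ends — done with T46.
T48 starts before T47 ends → T47 and T48 overlap.
T49 starts after T47 ends — done with T47.
T49 starts after T48 ends — done with T48.
T50 starts after T49 ends — done with T49.
T51 starts before T50 ends → T50 and T51 overlap.

T45 & T46, T47 & T48, T50 & T51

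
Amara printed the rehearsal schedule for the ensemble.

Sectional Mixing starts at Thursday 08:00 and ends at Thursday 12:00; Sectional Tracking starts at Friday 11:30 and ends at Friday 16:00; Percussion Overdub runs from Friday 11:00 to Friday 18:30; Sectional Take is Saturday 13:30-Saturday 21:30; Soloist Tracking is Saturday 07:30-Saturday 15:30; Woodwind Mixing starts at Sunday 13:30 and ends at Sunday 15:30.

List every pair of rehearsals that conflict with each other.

Two intervals overlap when each starts before the other ends.
Sorted by start: Sectional Mixing, Percussion Overdub, Sectional Tracking, Soloist Tracking, Sectional Take, Woodwind Mixing.
Percussion Overdub starts after Sectional Mixing ends — done with Sectional Mixing.
Sectional Tracking starts before Percussion Overdub ends → Percussion Overdub and Sectional Tracking overlap.
Soloist Tracking starts after Percussion Overdub ends — done with Percussion Overdub.
Soloist Tracking starts after Sectional Tracking ends — done with Sectional Tracking.
Sectional Take starts before Soloist Tracking ends → Soloist Tracking and Sectional Take overlap.
Woodwind Mixing starts after Soloist Tracking ends.
Woodwind Mixing starts after Sectional Take ends.

Percussion Overdub & Sectional Tracking, Sectional Take & Soloist Tracking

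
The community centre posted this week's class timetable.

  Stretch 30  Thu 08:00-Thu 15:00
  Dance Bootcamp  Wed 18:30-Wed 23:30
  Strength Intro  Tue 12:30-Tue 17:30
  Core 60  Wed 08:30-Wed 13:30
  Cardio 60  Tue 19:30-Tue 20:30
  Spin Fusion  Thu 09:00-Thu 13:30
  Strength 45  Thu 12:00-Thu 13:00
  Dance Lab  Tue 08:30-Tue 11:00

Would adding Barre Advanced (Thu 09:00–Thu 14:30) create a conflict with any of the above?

Dance Lab: ends Tue 11:00 at or before Barre Advanced starts Thu 09:00 → clear.
Strength Intro: ends Tue 17:30 at or before Barre Advanced starts Thu 09:00 → clear.
Cardio 60: ends Tue 20:30 at or before Barre Advanced starts Thu 09:00 → clear.
Core 60: ends Wed 13:30 at or before Barre Advanced starts Thu 09:00 → clear.
Dance Bootcamp: ends Wed 23:30 at or before Barre Advanced starts Thu 09:00 → clear.
Stretch 30: starts Thu 08:00 before Barre Advanced ends Thu 14:30, and ends Thu 15:00 after Barre Advanced starts Thu 09:00 → overlap.
Spin Fusion: starts Thu 09:00 before Barre Advanced ends Thu 14:30, and ends Thu 13:30 after Barre Advanced starts Thu 09:00 → overlap.
Strength 45: starts Thu 12:00 before Barre Advanced ends Thu 14:30, and ends Thu 13:00 after Barre Advanced starts Thu 09:00 → overlap.
Barre Advanced overlaps Stretch 30, Spin Fusion, Strength 45.

Yes — it overlaps Spin Fusion, Strength 45, Stretch 30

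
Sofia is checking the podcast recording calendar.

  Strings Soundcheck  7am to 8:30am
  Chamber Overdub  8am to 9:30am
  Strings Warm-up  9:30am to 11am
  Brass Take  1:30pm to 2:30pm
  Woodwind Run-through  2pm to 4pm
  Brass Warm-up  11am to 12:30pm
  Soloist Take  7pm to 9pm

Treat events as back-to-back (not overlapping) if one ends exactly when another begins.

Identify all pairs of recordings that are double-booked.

Brass Take & Woodwind Run-through, Chamber Overdub & Strings Soundcheck

Sorted by start: Strings Soundcheck, Chamber Overdub, Strings Warm-up, Brass Warm-up, Brass Take, Woodwind Run-through, Soloist Take.
Chamber Overdub starts before Strings Soundcheck ends → Strings Soundcheck and Chamber Overdub overlap.
Strings Warm-up starts after Strings Soundcheck ends — done with Strings Soundcheck.
Strings Warm-up starts exactly when Chamber Overdub ends (back-to-back, no overlap) — done with Chamber Overdub.
Brass Warm-up starts exactly when Strings Warm-up ends (back-to-back, no overlap) — done with Strings Warm-up.
Brass Take starts after Brass Warm-up ends — done with Brass Warm-up.
Woodwind Run-through starts before Brass Take ends → Brass Take and Woodwind Run-through overlap.
Soloist Take starts after Brass Take ends.
Soloist Take starts after Woodwind Run-through ends.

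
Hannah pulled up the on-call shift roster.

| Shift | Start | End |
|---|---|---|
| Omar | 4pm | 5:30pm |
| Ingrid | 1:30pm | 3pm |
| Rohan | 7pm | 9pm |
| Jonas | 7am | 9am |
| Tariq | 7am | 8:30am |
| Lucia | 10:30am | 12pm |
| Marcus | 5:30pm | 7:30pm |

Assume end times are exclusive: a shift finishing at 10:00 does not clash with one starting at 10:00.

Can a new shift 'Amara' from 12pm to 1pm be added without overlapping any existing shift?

Yes — the slot is free

Jonas: ends 9am at or before Amara starts 12pm → clear.
Tariq: ends 8:30am at or before Amara starts 12pm → clear.
Lucia: ends 12pm at or before Amara starts 12pm → clear.
Ingrid: starts 1:30pm at or after Amara ends 1pm → clear.
Omar: starts 4pm at or after Amara ends 1pm → clear.
Marcus: starts 5:30pm at or after Amara ends 1pm → clear.
Rohan: starts 7pm at or after Amara ends 1pm → clear.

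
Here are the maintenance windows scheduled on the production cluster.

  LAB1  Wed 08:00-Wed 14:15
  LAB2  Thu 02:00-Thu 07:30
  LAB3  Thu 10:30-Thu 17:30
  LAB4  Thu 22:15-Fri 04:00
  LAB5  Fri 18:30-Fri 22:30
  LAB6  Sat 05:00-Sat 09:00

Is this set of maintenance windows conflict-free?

Check each pair: they overlap iff neither finishes before the other starts.
Sorted by start: LAB1, LAB2, LAB3, LAB4, LAB5, LAB6.
LAB2 starts after LAB1 ends; LAB1 is clear from here.
LAB3 starts after LAB2 ends; LAB2 is clear from here.
LAB4 starts after LAB3 ends; LAB3 is clear from here.
LAB5 starts after LAB4 ends; LAB4 is clear from here.
LAB6 starts after LAB5 ends.
Every pair is clear; the schedule has no overlaps.

Yes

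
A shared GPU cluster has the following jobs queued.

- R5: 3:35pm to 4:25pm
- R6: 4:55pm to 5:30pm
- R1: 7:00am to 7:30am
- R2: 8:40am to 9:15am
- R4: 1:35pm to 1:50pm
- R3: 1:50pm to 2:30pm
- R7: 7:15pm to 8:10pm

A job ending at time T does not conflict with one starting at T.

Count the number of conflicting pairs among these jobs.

Sorted by start: R1, R2, R4, R3, R5, R6, R7.
R2 starts after R1 ends, so nothing later overlaps R1 either.
R4 starts after R2 ends, so nothing later overlaps R2 either.
R3 starts exactly when R4 ends (back-to-back, no overlap), so nothing later overlaps R4 either.
R5 starts after R3 ends, so nothing later overlaps R3 either.
R6 starts after R5 ends, so nothing later overlaps R5 either.
R7 starts after R6 ends.
No pair overlaps.

0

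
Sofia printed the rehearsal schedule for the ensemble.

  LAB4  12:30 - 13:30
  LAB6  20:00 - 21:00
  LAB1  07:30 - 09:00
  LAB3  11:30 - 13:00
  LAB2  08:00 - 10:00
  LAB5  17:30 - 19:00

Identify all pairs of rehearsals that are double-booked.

LAB1 & LAB2, LAB3 & LAB4

Two intervals overlap when each starts before the other ends.
Sorted by start: LAB1, LAB2, LAB3, LAB4, LAB5, LAB6.
LAB2 starts before LAB1 ends → LAB1 and LAB2 overlap.
LAB3 starts after LAB1 ends, so nothing later overlaps LAB1 either.
LAB3 starts after LAB2 ends, so nothing later overlaps LAB2 either.
LAB4 starts before LAB3 ends → LAB3 and LAB4 overlap.
LAB5 starts after LAB3 ends, so nothing later overlaps LAB3 either.
LAB5 starts after LAB4 ends, so nothing later overlaps LAB4 either.
LAB6 starts after LAB5 ends.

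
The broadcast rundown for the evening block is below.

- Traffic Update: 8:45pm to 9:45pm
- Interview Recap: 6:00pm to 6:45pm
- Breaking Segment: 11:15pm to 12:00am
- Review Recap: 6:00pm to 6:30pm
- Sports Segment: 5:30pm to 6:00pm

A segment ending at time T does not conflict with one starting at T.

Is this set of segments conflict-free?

No

Sorted by start: Sports Segment, Interview Recap, Review Recap, Traffic Update, Breaking Segment.
Interview Recap starts exactly when Sports Segment ends (back-to-back, no overlap); Sports Segment is clear from here.
Review Recap starts before Interview Recap ends → Interview Recap and Review Recap overlap.
That's a conflict, so the schedule is not conflict-free.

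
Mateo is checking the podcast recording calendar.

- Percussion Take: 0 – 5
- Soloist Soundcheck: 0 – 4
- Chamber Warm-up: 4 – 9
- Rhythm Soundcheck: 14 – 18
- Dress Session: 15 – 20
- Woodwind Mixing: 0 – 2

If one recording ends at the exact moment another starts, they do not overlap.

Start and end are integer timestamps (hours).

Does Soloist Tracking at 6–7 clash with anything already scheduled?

Percussion Take: ends 5 at or before Soloist Tracking starts 6 → clear.
Soloist Soundcheck: ends 4 at or before Soloist Tracking starts 6 → clear.
Woodwind Mixing: ends 2 at or before Soloist Tracking starts 6 → clear.
Chamber Warm-up: starts 4 before Soloist Tracking ends 7, and ends 9 after Soloist Tracking starts 6 → overlap.
Rhythm Soundcheck: starts 14 at or after Soloist Tracking ends 7 → clear.
Dress Session: starts 15 at or after Soloist Tracking ends 7 → clear.
Soloist Tracking overlaps Chamber Warm-up.

Yes — it overlaps Chamber Warm-up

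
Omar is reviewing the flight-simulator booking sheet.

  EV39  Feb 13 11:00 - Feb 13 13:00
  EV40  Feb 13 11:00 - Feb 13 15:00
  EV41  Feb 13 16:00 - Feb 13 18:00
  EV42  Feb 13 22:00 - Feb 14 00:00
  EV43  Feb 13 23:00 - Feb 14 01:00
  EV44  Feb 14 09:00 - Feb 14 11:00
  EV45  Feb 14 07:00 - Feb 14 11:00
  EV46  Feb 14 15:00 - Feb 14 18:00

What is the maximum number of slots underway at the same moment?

2

Sort all start/end points and keep a running count:
Feb 13 11:00 start EV39 → 1
Feb 13 11:00 start EV40 → 2
Feb 13 13:00 end EV39 → 1
Feb 13 15:00 end EV40 → 0
Feb 13 16:00 start EV41 → 1
Feb 13 18:00 end EV41 → 0
Feb 13 22:00 start EV42 → 1
Feb 13 23:00 start EV43 → 2
Feb 14 00:00 end EV42 → 1
Feb 14 01:00 end EV43 → 0
Feb 14 07:00 start EV45 → 1
Feb 14 09:00 start EV44 → 2
Feb 14 11:00 end EV44 → 1
Feb 14 11:00 end EV45 → 0
Feb 14 15:00 start EV46 → 1
Feb 14 18:00 end EV46 → 0
Peak is 2, at Feb 13 11:00 (EV39, EV40).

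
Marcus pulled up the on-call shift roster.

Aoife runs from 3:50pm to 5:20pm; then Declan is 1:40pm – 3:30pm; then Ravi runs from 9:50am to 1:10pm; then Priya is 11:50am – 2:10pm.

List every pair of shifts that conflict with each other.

Sorted by start: Ravi, Priya, Declan, Aoife.
Priya starts before Ravi ends → Ravi and Priya overlap.
Declan starts after Ravi ends, so Ravi has no further overlaps.
Declan starts before Priya ends → Priya and Declan overlap.
Aoife starts after Priya ends.
Aoife starts after Declan ends.

Declan & Priya, Priya & Ravi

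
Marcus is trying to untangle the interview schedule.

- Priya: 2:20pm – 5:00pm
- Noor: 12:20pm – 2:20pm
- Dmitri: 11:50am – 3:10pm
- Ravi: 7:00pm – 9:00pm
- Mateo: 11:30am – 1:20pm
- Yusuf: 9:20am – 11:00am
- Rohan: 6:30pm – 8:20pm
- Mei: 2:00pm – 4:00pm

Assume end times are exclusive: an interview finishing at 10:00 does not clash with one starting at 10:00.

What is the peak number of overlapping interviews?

Walk through starts and ends in time order (an end at T is processed before a start at T):
9:20am start Yusuf → 1
11:00am end Yusuf → 0
11:30am start Mateo → 1
11:50am start Dmitri → 2
12:20pm start Noor → 3
1:20pm end Mateo → 2
2:00pm start Mei → 3
2:20pm end Noor → 2
2:20pm start Priya → 3
3:10pm end Dmitri → 2
4:00pm end Mei → 1
5:00pm end Priya → 0
6:30pm start Rohan → 1
7:00pm start Ravi → 2
8:20pm end Rohan → 1
9:00pm end Ravi → 0
Peak is 3, at 12:20pm (Dmitri, Mateo, Noor).

3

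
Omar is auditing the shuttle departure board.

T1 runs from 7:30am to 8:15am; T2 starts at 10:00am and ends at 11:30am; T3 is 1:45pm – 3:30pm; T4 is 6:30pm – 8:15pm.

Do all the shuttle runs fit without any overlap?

Sorted by start: T1, T2, T3, T4.
T2 starts after T1 ends, so nothing later overlaps T1 either.
T3 starts after T2 ends, so nothing later overlaps T2 either.
T4 starts after T3 ends.
Every pair is clear; the schedule has no overlaps.

Yes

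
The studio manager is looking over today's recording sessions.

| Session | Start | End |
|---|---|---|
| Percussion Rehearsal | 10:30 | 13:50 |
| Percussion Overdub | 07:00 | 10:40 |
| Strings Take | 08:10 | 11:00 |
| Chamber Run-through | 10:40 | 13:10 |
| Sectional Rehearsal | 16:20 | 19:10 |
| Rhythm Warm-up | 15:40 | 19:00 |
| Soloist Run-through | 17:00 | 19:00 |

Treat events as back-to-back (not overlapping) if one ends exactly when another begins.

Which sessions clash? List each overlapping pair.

Two intervals overlap when each starts before the other ends.
Sorted by start: Percussion Overdub, Strings Take, Percussion Rehearsal, Chamber Run-through, Rhythm Warm-up, Sectional Rehearsal, Soloist Run-through.
Strings Take starts before Percussion Overdub ends → Percussion Overdub and Strings Take overlap.
Percussion Rehearsal starts before Percussion Overdub ends → Percussion Overdub and Percussion Rehearsal overlap.
Chamber Run-through starts exactly when Percussion Overdub ends (back-to-back, no overlap), so Percussion Overdub has no further overlaps.
Percussion Rehearsal starts before Strings Take ends → Strings Take and Percussion Rehearsal overlap.
Chamber Run-through starts before Strings Take ends → Strings Take and Chamber Run-through overlap.
Rhythm Warm-up starts after Strings Take ends, so Strings Take has no further overlaps.
Chamber Run-through starts before Percussion Rehearsal ends → Percussion Rehearsal and Chamber Run-through overlap.
Rhythm Warm-up starts after Percussion Rehearsal ends, so Percussion Rehearsal has no further overlaps.
Rhythm Warm-up starts after Chamber Run-through ends, so Chamber Run-through has no further overlaps.
Sectional Rehearsal starts before Rhythm Warm-up ends → Rhythm Warm-up and Sectional Rehearsal overlap.
Soloist Run-through starts before Rhythm Warm-up ends → Rhythm Warm-up and Soloist Run-through overlap.
Soloist Run-through starts before Sectional Rehearsal ends → Sectional Rehearsal and Soloist Run-through overlap.

Chamber Run-through & Percussion Rehearsal, Chamber Run-through & Strings Take, Percussion Overdub & Percussion Rehearsal, Percussion Overdub & Strings Take, Percussion Rehearsal & Strings Take, Rhythm Warm-up & Sectional Rehearsal, Rhythm Warm-up & Soloist Run-through, Sectional Rehearsal & Soloist Run-through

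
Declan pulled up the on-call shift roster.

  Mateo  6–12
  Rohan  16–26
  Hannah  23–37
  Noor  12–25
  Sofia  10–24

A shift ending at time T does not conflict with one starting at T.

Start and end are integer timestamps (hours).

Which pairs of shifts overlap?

Sorted by start: Mateo, Sofia, Noor, Rohan, Hannah.
Sofia starts before Mateo ends → Mateo and Sofia overlap.
Noor starts exactly when Mateo ends (back-to-back, no overlap); Mateo is clear from here.
Noor starts before Sofia ends → Sofia and Noor overlap.
Rohan starts before Sofia ends → Sofia and Rohan overlap.
Hannah starts before Sofia ends → Sofia and Hannah overlap.
Rohan starts before Noor ends → Noor and Rohan overlap.
Hannah starts before Noor ends → Noor and Hannah overlap.
Hannah starts before Rohan ends → Rohan and Hannah overlap.

Hannah & Noor, Hannah & Rohan, Hannah & Sofia, Mateo & Sofia, Noor & Rohan, Noor & Sofia, Rohan & Sofia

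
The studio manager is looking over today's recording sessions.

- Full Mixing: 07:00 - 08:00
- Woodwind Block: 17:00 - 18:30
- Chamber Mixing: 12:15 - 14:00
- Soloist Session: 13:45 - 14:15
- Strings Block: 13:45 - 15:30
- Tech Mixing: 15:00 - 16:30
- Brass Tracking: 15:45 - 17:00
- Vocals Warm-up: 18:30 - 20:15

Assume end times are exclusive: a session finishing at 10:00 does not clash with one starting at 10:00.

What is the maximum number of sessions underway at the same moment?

Walk through starts and ends in time order (an end at T is processed before a start at T):
07:00 start Full Mixing → 1
08:00 end Full Mixing → 0
12:15 start Chamber Mixing → 1
13:45 start Soloist Session → 2
13:45 start Strings Block → 3
14:00 end Chamber Mixing → 2
14:15 end Soloist Session → 1
15:00 start Tech Mixing → 2
15:30 end Strings Block → 1
15:45 start Brass Tracking → 2
16:30 end Tech Mixing → 1
17:00 end Brass Tracking → 0
17:00 start Woodwind Block → 1
18:30 end Woodwind Block → 0
18:30 start Vocals Warm-up → 1
20:15 end Vocals Warm-up → 0
Peak is 3, at 13:45 (Chamber Mixing, Soloist Session, Strings Block).

3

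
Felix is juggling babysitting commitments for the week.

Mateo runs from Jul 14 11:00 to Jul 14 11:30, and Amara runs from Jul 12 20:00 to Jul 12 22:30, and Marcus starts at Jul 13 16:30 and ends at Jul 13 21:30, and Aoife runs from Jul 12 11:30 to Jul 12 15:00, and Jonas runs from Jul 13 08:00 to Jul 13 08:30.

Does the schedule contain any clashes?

No

Sorted by start: Aoife, Amara, Jonas, Marcus, Mateo.
Amara starts after Aoife ends — done with Aoife.
Jonas starts after Amara ends — done with Amara.
Marcus starts after Jonas ends — done with Jonas.
Mateo starts after Marcus ends.
Every pair is clear; the schedule has no overlaps.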